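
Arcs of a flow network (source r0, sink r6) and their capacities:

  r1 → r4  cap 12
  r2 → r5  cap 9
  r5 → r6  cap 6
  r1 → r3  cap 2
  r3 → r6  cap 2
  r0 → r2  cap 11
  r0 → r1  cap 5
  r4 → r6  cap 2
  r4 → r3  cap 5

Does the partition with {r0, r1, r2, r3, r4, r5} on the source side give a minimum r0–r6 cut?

Given cut capacity: 2 + 2 + 6 = 10.
Augment r0→r1→r3→r6: bottleneck 2, flow now 2.
Augment r0→r1→r4→r6: bottleneck 2, flow now 4.
Augment r0→r2→r5→r6: bottleneck 6, flow now 10.
No augmenting path remains; maximum flow = 10.
Cut capacity 10 equals the max flow, so it is a minimum cut.

Yes — it is a minimum cut (capacity 10).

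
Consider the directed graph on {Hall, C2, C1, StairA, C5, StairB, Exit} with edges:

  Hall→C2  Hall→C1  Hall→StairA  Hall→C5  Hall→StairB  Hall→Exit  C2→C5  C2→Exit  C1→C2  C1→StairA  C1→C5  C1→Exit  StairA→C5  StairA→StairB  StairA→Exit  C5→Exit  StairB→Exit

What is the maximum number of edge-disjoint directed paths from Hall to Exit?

Assign every edge capacity 1; by Menger, the answer equals the max flow.
Path Hall→Exit (+1); total 1.
Path Hall→C2→Exit (+1); total 2.
Path Hall→C1→Exit (+1); total 3.
Path Hall→StairA→Exit (+1); total 4.
Path Hall→C5→Exit (+1); total 5.
Path Hall→StairB→Exit (+1); total 6.
No residual Hall→Exit path; max flow = 6.
Certifying cut of size 6: {Hall→C1, Hall→C2, Hall→C5, Hall→Exit, Hall→StairA, Hall→StairB}.

6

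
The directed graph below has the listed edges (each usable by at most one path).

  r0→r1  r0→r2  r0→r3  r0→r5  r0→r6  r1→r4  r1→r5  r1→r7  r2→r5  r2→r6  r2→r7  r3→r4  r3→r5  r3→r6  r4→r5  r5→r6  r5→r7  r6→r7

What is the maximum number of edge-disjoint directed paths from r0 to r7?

Assign every edge capacity 1; by Menger, the answer equals the max flow.
Path r0→r1→r7 (+1); total 1.
Path r0→r2→r7 (+1); total 2.
Path r0→r5→r7 (+1); total 3.
Path r0→r6→r7 (+1); total 4.
No residual r0→r7 path; max flow = 4.
Certifying cut of size 4: {r0→r1, r0→r2, r5→r7, r6→r7}.

4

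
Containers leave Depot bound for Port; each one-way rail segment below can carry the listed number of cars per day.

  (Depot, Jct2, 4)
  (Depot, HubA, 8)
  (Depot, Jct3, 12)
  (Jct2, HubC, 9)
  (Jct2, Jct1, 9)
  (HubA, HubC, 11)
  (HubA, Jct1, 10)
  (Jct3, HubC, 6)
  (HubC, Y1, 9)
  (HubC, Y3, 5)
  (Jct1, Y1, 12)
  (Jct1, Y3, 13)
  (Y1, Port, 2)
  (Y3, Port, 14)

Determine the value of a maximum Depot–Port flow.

16

Augment Depot→Jct2→HubC→Y1→Port: bottleneck 2, flow now 2.
Augment Depot→Jct2→HubC→Y3→Port: bottleneck 2, flow now 4.
Augment Depot→HubA→HubC→Y3→Port: bottleneck 3, flow now 7.
Augment Depot→HubA→Jct1→Y3→Port: bottleneck 5, flow now 12.
Augment Depot→Jct3→HubC→Jct2→Jct1→Y3→Port: bottleneck 4, flow now 16. (uses reverse residual edge)
No augmenting path remains; maximum flow = 16.
In the residual graph, reachable from Depot: {Depot, Jct2, HubA, Jct3, HubC, Jct1, Y1, Y3}.
Min-cut edges: Y1→Port (2), Y3→Port (14); capacity 2 + 14 = 16.
This cut is saturated, so no flow can exceed 16.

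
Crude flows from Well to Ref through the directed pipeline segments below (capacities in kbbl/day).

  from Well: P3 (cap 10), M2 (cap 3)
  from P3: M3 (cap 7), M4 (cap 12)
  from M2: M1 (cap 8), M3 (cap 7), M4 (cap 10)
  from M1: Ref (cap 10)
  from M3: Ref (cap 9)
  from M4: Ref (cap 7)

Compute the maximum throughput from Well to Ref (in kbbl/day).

13

Augment Well→P3→M3→Ref: bottleneck 7, flow now 7.
Augment Well→P3→M4→Ref: bottleneck 3, flow now 10.
Augment Well→M2→M1→Ref: bottleneck 3, flow now 13.
No augmenting path remains; maximum flow = 13.
In the residual graph, reachable from Well: {Well}.
Min-cut edges: Well→P3 (10), Well→M2 (3); capacity 10 + 3 = 13.
This cut is saturated, so no flow can exceed 13.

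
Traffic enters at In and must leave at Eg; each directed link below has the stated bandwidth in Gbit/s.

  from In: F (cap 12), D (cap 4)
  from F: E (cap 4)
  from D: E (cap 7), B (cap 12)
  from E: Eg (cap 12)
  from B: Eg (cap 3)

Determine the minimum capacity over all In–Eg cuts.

8

Augment In→F→E→Eg: bottleneck 4, flow now 4.
Augment In→D→E→Eg: bottleneck 4, flow now 8.
No augmenting path remains; maximum flow = 8.
By max-flow min-cut, the minimum cut capacity equals the max flow.
In the residual graph, reachable from In: {In, F}.
Min-cut edges: In→D (4), F→E (4); capacity 4 + 4 = 8.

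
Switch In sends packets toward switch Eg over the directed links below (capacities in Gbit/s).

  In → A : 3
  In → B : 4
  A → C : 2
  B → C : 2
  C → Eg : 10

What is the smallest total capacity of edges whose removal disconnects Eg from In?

Augment In→A→C→Eg: bottleneck 2, flow now 2.
Augment In→B→C→Eg: bottleneck 2, flow now 4.
No augmenting path remains; maximum flow = 4.
By max-flow min-cut, the minimum cut capacity equals the max flow.
In the residual graph, reachable from In: {In, A, B}.
Min-cut edges: A→C (2), B→C (2); capacity 2 + 2 = 4.

4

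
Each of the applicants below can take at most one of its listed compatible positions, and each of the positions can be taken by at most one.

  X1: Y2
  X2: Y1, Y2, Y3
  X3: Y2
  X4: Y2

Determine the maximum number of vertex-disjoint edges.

Unit-capacity flow: source→left, listed edges, right→sink; max matching = max flow.
Augmenting path X1→Y2 (+1); matched 1.
Augmenting path X2→Y1 (+1); matched 2.
No augmenting path remains; maximum matching = 2.
König certificate: {X2, Y2} is a vertex cover of size 2 (every listed pair touches it), so no matching can be larger.

2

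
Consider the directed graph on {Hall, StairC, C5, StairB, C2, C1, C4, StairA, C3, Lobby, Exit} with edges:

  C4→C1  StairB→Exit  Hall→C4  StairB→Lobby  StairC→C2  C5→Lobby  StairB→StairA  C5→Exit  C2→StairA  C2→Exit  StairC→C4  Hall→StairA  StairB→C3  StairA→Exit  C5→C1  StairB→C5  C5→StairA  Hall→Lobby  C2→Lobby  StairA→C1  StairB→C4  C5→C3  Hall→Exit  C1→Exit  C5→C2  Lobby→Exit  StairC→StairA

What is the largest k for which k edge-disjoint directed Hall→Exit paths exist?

4

Assign every edge capacity 1; by Menger, the answer equals the max flow.
Path Hall→Exit (+1); total 1.
Path Hall→StairA→Exit (+1); total 2.
Path Hall→Lobby→Exit (+1); total 3.
Path Hall→C4→C1→Exit (+1); total 4.
No residual Hall→Exit path; max flow = 4.
Certifying cut of size 4: {Hall→C4, Hall→Exit, Hall→Lobby, Hall→StairA}.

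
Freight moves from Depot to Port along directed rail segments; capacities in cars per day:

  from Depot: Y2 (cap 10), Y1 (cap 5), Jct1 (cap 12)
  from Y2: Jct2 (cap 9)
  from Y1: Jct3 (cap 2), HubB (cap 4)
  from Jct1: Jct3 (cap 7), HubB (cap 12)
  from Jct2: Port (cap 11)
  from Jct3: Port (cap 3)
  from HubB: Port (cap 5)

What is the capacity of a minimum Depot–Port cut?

Augment Depot→Y2→Jct2→Port: bottleneck 9, flow now 9.
Augment Depot→Y1→Jct3→Port: bottleneck 2, flow now 11.
Augment Depot→Y1→HubB→Port: bottleneck 3, flow now 14.
Augment Depot→Jct1→Jct3→Port: bottleneck 1, flow now 15.
Augment Depot→Jct1→HubB→Port: bottleneck 2, flow now 17.
No augmenting path remains; maximum flow = 17.
By max-flow min-cut, the minimum cut capacity equals the max flow.
In the residual graph, reachable from Depot: {Depot, Y2, Y1, Jct1, Jct3, HubB}.
Min-cut edges: Y2→Jct2 (9), Jct3→Port (3), HubB→Port (5); capacity 9 + 3 + 5 = 17.

17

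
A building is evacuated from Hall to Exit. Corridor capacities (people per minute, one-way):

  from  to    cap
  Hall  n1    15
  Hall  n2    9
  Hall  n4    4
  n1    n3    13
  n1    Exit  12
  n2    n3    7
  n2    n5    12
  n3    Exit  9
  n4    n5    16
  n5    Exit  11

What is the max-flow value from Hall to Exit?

Augment Hall→n1→Exit: bottleneck 12, flow now 12.
Augment Hall→n1→n3→Exit: bottleneck 3, flow now 15.
Augment Hall→n2→n3→Exit: bottleneck 6, flow now 21.
Augment Hall→n2→n5→Exit: bottleneck 3, flow now 24.
Augment Hall→n4→n5→Exit: bottleneck 4, flow now 28.
No augmenting path remains; maximum flow = 28.
In the residual graph, reachable from Hall: {Hall}.
Min-cut edges: Hall→n1 (15), Hall→n2 (9), Hall→n4 (4); capacity 15 + 9 + 4 = 28.
This cut is saturated, so no flow can exceed 28.

28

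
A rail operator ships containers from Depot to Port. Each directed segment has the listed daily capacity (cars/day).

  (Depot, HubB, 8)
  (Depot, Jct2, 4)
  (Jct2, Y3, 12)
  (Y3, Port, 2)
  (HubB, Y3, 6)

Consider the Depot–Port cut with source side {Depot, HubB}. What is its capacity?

10

Edges leaving {Depot, HubB}: Depot→Jct2 (4), HubB→Y3 (6).
Cut capacity = 4 + 6 = 10.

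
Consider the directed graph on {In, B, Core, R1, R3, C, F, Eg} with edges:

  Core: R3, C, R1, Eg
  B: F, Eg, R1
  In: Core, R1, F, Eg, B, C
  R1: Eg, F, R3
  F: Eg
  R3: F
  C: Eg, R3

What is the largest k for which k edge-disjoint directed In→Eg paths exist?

Assign every edge capacity 1; by Menger, the answer equals the max flow.
Path In→Eg (+1); total 1.
Path In→B→Eg (+1); total 2.
Path In→Core→Eg (+1); total 3.
Path In→R1→Eg (+1); total 4.
Path In→C→Eg (+1); total 5.
Path In→F→Eg (+1); total 6.
No residual In→Eg path; max flow = 6.
Certifying cut of size 6: {In→B, In→C, In→Core, In→Eg, In→F, In→R1}.

6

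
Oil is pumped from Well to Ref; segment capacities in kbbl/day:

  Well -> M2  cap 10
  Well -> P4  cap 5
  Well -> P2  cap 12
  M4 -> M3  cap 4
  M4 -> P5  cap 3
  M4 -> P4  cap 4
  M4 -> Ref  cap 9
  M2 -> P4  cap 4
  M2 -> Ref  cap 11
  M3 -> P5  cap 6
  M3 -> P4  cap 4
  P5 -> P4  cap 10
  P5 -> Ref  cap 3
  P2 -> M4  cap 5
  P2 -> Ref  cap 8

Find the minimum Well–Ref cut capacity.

22

Augment Well→M2→Ref: bottleneck 10, flow now 10.
Augment Well→P2→Ref: bottleneck 8, flow now 18.
Augment Well→P2→M4→Ref: bottleneck 4, flow now 22.
No augmenting path remains; maximum flow = 22.
By max-flow min-cut, the minimum cut capacity equals the max flow.
In the residual graph, reachable from Well: {Well, P4}.
Min-cut edges: Well→M2 (10), Well→P2 (12); capacity 10 + 12 = 22.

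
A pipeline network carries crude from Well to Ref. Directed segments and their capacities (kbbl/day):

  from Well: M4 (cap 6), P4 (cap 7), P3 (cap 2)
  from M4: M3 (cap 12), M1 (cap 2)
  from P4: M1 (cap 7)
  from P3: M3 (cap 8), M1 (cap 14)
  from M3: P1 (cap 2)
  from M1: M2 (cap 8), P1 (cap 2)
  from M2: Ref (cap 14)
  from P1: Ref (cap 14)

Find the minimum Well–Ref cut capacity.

12

Augment Well→M4→M3→P1→Ref: bottleneck 2, flow now 2.
Augment Well→M4→M1→M2→Ref: bottleneck 2, flow now 4.
Augment Well→P4→M1→M2→Ref: bottleneck 6, flow now 10.
Augment Well→P4→M1→P1→Ref: bottleneck 1, flow now 11.
Augment Well→P3→M1→P1→Ref: bottleneck 1, flow now 12.
No augmenting path remains; maximum flow = 12.
By max-flow min-cut, the minimum cut capacity equals the max flow.
In the residual graph, reachable from Well: {Well, M4, P4, P3, M3, M1}.
Min-cut edges: M3→P1 (2), M1→M2 (8), M1→P1 (2); capacity 2 + 8 + 2 = 12.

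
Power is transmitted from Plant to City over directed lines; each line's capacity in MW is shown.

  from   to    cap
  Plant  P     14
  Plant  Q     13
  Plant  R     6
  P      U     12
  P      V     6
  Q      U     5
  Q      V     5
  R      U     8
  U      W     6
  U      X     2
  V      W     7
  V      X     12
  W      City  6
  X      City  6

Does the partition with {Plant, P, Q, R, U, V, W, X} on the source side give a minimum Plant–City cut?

Yes — it is a minimum cut (capacity 12).

Given cut capacity: 6 + 6 = 12.
Augment Plant→P→U→W→City: bottleneck 6, flow now 6.
Augment Plant→P→U→X→City: bottleneck 2, flow now 8.
Augment Plant→P→V→X→City: bottleneck 4, flow now 12.
No augmenting path remains; maximum flow = 12.
Cut capacity 12 equals the max flow, so it is a minimum cut.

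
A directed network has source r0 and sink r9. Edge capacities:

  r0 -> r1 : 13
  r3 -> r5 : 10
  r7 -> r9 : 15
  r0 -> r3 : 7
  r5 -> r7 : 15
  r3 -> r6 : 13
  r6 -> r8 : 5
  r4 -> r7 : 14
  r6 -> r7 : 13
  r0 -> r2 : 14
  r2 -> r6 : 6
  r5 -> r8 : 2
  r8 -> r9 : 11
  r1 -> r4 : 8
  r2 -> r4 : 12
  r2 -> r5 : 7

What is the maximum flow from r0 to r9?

22

Augment r0→r1→r4→r7→r9: bottleneck 8, flow now 8.
Augment r0→r2→r4→r7→r9: bottleneck 6, flow now 14.
Augment r0→r2→r5→r7→r9: bottleneck 1, flow now 15.
Augment r0→r2→r5→r8→r9: bottleneck 2, flow now 17.
Augment r0→r2→r6→r8→r9: bottleneck 5, flow now 22.
No augmenting path remains; maximum flow = 22.
In the residual graph, reachable from r0: {r0, r1, r2, r3, r4, r5, r6, r7}.
Min-cut edges: r5→r8 (2), r6→r8 (5), r7→r9 (15); capacity 2 + 5 + 15 = 22.
This cut is saturated, so no flow can exceed 22.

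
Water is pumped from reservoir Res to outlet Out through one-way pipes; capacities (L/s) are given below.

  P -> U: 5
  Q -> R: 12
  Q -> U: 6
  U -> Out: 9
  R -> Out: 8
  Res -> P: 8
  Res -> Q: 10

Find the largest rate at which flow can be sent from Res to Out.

15

Augment Res→P→U→Out: bottleneck 5, flow now 5.
Augment Res→Q→R→Out: bottleneck 8, flow now 13.
Augment Res→Q→U→Out: bottleneck 2, flow now 15.
No augmenting path remains; maximum flow = 15.
In the residual graph, reachable from Res: {Res, P}.
Min-cut edges: Res→Q (10), P→U (5); capacity 10 + 5 = 15.
This cut is saturated, so no flow can exceed 15.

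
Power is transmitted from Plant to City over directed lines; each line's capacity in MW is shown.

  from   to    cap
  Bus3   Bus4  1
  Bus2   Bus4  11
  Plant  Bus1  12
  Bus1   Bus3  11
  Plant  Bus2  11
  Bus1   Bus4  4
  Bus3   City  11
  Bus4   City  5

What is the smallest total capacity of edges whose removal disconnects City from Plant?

Augment Plant→Bus1→Bus4→City: bottleneck 4, flow now 4.
Augment Plant→Bus1→Bus3→City: bottleneck 8, flow now 12.
Augment Plant→Bus2→Bus4→City: bottleneck 1, flow now 13.
Augment Plant→Bus2→Bus4→Bus1→Bus3→City: bottleneck 3, flow now 16. (uses reverse residual edge)
No augmenting path remains; maximum flow = 16.
By max-flow min-cut, the minimum cut capacity equals the max flow.
In the residual graph, reachable from Plant: {Plant, Bus1, Bus2, Bus4}.
Min-cut edges: Bus1→Bus3 (11), Bus4→City (5); capacity 11 + 5 = 16.

16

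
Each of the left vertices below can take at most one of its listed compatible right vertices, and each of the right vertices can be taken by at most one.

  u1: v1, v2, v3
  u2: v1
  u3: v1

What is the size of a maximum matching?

2

Unit-capacity flow: source→left, listed edges, right→sink; max matching = max flow.
Augmenting path u1→v1 (+1); matched 1.
Augmenting path u2→v1→u1→v2 (+1); matched 2.
No augmenting path remains; maximum matching = 2.
König certificate: {u1, v1} is a vertex cover of size 2 (every listed pair touches it), so no matching can be larger.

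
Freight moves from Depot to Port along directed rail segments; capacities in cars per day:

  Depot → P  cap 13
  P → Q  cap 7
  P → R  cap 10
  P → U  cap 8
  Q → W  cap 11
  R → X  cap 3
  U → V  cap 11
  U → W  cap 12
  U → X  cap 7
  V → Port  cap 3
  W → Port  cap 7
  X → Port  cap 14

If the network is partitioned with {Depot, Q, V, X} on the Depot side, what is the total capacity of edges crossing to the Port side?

41

Edges leaving {Depot, Q, V, X}: Depot→P (13), Q→W (11), V→Port (3), X→Port (14).
Cut capacity = 13 + 11 + 3 + 14 = 41.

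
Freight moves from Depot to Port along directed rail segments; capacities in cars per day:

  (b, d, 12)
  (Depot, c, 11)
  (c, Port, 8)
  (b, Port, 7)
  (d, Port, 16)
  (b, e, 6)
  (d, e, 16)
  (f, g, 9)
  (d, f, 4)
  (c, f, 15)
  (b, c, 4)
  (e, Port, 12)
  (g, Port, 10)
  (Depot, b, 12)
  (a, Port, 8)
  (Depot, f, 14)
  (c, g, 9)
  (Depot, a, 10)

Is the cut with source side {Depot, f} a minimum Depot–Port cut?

Given cut capacity: 10 + 12 + 11 + 9 = 42.
Augment Depot→a→Port: bottleneck 8, flow now 8.
Augment Depot→b→Port: bottleneck 7, flow now 15.
Augment Depot→c→Port: bottleneck 8, flow now 23.
Augment Depot→b→d→Port: bottleneck 5, flow now 28.
Augment Depot→c→g→Port: bottleneck 3, flow now 31.
Augment Depot→f→g→Port: bottleneck 7, flow now 38.
No augmenting path remains; maximum flow = 38.
In the residual graph, reachable from Depot: {Depot, a, c, f, g}.
Min-cut edges: Depot→b (12), a→Port (8), c→Port (8), g→Port (10); capacity 12 + 8 + 8 + 10 = 38.
Cut capacity 42 exceeds the max flow 38, so it is not minimum.

No — its capacity is 42, but the minimum cut has capacity 38.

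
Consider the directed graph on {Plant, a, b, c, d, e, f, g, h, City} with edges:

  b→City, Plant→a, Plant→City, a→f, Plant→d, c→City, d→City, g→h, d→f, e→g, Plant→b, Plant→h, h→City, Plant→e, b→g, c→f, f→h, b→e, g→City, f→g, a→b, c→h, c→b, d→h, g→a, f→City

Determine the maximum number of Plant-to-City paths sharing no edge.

6

Assign every edge capacity 1; by Menger, the answer equals the max flow.
Path Plant→City (+1); total 1.
Path Plant→b→City (+1); total 2.
Path Plant→d→City (+1); total 3.
Path Plant→h→City (+1); total 4.
Path Plant→a→f→City (+1); total 5.
Path Plant→e→g→City (+1); total 6.
No residual Plant→City path; max flow = 6.
Certifying cut of size 6: {Plant→City, Plant→a, Plant→b, Plant→d, Plant→e, Plant→h}.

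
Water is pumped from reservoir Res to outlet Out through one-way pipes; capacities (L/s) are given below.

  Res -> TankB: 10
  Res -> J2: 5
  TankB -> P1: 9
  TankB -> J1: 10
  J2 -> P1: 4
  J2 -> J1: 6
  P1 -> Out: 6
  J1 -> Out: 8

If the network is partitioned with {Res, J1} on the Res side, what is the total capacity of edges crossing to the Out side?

23

Edges leaving {Res, J1}: Res→TankB (10), Res→J2 (5), J1→Out (8).
Cut capacity = 10 + 5 + 8 = 23.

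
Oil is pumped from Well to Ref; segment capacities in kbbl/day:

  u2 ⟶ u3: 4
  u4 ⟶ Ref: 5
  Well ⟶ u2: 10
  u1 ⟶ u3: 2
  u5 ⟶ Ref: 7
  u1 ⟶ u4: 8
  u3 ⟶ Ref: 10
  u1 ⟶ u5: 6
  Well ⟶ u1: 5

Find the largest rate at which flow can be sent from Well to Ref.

Augment Well→u1→u3→Ref: bottleneck 2, flow now 2.
Augment Well→u1→u4→Ref: bottleneck 3, flow now 5.
Augment Well→u2→u3→Ref: bottleneck 4, flow now 9.
No augmenting path remains; maximum flow = 9.
In the residual graph, reachable from Well: {Well, u2}.
Min-cut edges: Well→u1 (5), u2→u3 (4); capacity 5 + 4 = 9.
This cut is saturated, so no flow can exceed 9.

9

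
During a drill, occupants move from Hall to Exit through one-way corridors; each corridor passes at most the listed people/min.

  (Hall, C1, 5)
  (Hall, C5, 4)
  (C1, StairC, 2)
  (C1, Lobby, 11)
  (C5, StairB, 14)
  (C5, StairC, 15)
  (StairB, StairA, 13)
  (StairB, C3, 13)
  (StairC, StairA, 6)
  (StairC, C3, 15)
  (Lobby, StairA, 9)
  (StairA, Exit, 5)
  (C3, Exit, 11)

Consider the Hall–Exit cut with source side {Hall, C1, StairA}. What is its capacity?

Edges leaving {Hall, C1, StairA}: Hall→C5 (4), C1→StairC (2), C1→Lobby (11), StairA→Exit (5).
Cut capacity = 4 + 2 + 11 + 5 = 22.

22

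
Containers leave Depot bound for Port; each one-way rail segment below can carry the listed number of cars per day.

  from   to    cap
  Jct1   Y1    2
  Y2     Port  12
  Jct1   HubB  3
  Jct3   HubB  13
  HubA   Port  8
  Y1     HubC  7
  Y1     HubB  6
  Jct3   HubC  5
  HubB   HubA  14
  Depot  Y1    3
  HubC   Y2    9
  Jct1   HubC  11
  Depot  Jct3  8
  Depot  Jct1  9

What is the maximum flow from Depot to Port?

Augment Depot→Jct1→HubB→HubA→Port: bottleneck 3, flow now 3.
Augment Depot→Jct1→HubC→Y2→Port: bottleneck 6, flow now 9.
Augment Depot→Y1→HubB→HubA→Port: bottleneck 3, flow now 12.
Augment Depot→Jct3→HubB→HubA→Port: bottleneck 2, flow now 14.
Augment Depot→Jct3→HubC→Y2→Port: bottleneck 3, flow now 17.
No augmenting path remains; maximum flow = 17.
In the residual graph, reachable from Depot: {Depot, Jct1, Y1, Jct3, HubB, HubC, HubA}.
Min-cut edges: HubC→Y2 (9), HubA→Port (8); capacity 9 + 8 = 17.
This cut is saturated, so no flow can exceed 17.

17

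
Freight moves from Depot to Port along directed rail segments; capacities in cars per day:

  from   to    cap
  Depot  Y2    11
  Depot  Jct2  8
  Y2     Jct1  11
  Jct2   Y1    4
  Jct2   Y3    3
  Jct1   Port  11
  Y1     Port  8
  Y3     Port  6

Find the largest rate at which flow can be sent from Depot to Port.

18

Augment Depot→Y2→Jct1→Port: bottleneck 11, flow now 11.
Augment Depot→Jct2→Y1→Port: bottleneck 4, flow now 15.
Augment Depot→Jct2→Y3→Port: bottleneck 3, flow now 18.
No augmenting path remains; maximum flow = 18.
In the residual graph, reachable from Depot: {Depot, Jct2}.
Min-cut edges: Depot→Y2 (11), Jct2→Y1 (4), Jct2→Y3 (3); capacity 11 + 4 + 3 = 18.
This cut is saturated, so no flow can exceed 18.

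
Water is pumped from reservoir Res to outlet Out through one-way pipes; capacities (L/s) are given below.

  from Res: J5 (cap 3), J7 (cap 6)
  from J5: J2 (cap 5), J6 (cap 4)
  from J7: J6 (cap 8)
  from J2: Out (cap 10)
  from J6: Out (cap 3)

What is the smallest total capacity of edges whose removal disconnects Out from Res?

6

Augment Res→J5→J2→Out: bottleneck 3, flow now 3.
Augment Res→J7→J6→Out: bottleneck 3, flow now 6.
No augmenting path remains; maximum flow = 6.
By max-flow min-cut, the minimum cut capacity equals the max flow.
In the residual graph, reachable from Res: {Res, J7, J6}.
Min-cut edges: Res→J5 (3), J6→Out (3); capacity 3 + 3 = 6.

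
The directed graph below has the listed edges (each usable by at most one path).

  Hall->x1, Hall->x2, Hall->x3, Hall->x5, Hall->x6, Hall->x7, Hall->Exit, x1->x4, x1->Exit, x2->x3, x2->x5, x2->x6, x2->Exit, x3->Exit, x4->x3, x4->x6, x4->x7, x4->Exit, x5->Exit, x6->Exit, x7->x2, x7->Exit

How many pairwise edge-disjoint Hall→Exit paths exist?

7

Assign every edge capacity 1; by Menger, the answer equals the max flow.
Path Hall→Exit (+1); total 1.
Path Hall→x1→Exit (+1); total 2.
Path Hall→x2→Exit (+1); total 3.
Path Hall→x3→Exit (+1); total 4.
Path Hall→x5→Exit (+1); total 5.
Path Hall→x6→Exit (+1); total 6.
Path Hall→x7→Exit (+1); total 7.
No residual Hall→Exit path; max flow = 7.
Certifying cut of size 7: {Hall→Exit, Hall→x1, Hall→x2, Hall→x3, Hall→x5, Hall→x6, Hall→x7}.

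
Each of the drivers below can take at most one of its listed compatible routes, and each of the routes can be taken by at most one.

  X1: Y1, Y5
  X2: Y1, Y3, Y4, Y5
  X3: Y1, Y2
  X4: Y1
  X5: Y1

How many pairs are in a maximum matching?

Unit-capacity flow: source→left, listed edges, right→sink; max matching = max flow.
Augmenting path X1→Y1 (+1); matched 1.
Augmenting path X2→Y3 (+1); matched 2.
Augmenting path X3→Y2 (+1); matched 3.
Augmenting path X4→Y1→X1→Y5 (+1); matched 4.
No augmenting path remains; maximum matching = 4.
König certificate: {X1, X2, X3, Y1} is a vertex cover of size 4 (every listed pair touches it), so no matching can be larger.

4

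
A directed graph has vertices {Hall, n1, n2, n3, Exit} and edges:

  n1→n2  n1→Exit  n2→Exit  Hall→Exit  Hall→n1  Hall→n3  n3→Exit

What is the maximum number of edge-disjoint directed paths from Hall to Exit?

Assign every edge capacity 1; by Menger, the answer equals the max flow.
Path Hall→Exit (+1); total 1.
Path Hall→n1→Exit (+1); total 2.
Path Hall→n3→Exit (+1); total 3.
No residual Hall→Exit path; max flow = 3.
Certifying cut of size 3: {Hall→Exit, Hall→n1, Hall→n3}.

3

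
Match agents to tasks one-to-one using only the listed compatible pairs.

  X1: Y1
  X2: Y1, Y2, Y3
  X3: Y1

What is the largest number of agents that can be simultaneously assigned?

Unit-capacity flow: source→left, listed edges, right→sink; max matching = max flow.
Augmenting path X1→Y1 (+1); matched 1.
Augmenting path X2→Y2 (+1); matched 2.
No augmenting path remains; maximum matching = 2.
König certificate: {X2, Y1} is a vertex cover of size 2 (every listed pair touches it), so no matching can be larger.

2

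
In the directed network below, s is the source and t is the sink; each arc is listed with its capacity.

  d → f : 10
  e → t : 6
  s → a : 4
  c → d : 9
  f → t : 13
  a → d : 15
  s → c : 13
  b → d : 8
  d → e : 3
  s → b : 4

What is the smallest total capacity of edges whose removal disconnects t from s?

13

Augment s→a→d→e→t: bottleneck 3, flow now 3.
Augment s→a→d→f→t: bottleneck 1, flow now 4.
Augment s→b→d→f→t: bottleneck 4, flow now 8.
Augment s→c→d→f→t: bottleneck 5, flow now 13.
No augmenting path remains; maximum flow = 13.
By max-flow min-cut, the minimum cut capacity equals the max flow.
In the residual graph, reachable from s: {s, a, b, c, d}.
Min-cut edges: d→e (3), d→f (10); capacity 3 + 10 = 13.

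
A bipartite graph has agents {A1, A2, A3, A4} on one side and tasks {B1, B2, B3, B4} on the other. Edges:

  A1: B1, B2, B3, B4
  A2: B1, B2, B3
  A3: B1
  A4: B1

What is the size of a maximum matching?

Unit-capacity flow: source→left, listed edges, right→sink; max matching = max flow.
Augmenting path A1→B1 (+1); matched 1.
Augmenting path A2→B2 (+1); matched 2.
Augmenting path A3→B1→A1→B3 (+1); matched 3.
No augmenting path remains; maximum matching = 3.
König certificate: {A1, A2, B1} is a vertex cover of size 3 (every listed pair touches it), so no matching can be larger.

3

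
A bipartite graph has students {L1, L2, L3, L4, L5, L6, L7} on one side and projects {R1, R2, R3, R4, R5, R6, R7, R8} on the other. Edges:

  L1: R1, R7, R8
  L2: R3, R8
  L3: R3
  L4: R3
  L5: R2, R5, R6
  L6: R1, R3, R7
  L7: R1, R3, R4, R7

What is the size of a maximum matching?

Unit-capacity flow: source→left, listed edges, right→sink; max matching = max flow.
Augmenting path L1→R1 (+1); matched 1.
Augmenting path L2→R3 (+1); matched 2.
Augmenting path L5→R2 (+1); matched 3.
Augmenting path L6→R7 (+1); matched 4.
Augmenting path L7→R4 (+1); matched 5.
Augmenting path L3→R3→L2→R8 (+1); matched 6.
No augmenting path remains; maximum matching = 6.
König certificate: {L1, L2, L5, L6, L7, R3} is a vertex cover of size 6 (every listed pair touches it), so no matching can be larger.

6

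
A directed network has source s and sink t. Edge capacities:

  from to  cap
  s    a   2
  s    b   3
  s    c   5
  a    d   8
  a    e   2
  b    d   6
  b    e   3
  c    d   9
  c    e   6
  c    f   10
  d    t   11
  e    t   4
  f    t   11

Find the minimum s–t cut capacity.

Augment s→a→d→t: bottleneck 2, flow now 2.
Augment s→b→d→t: bottleneck 3, flow now 5.
Augment s→c→d→t: bottleneck 5, flow now 10.
No augmenting path remains; maximum flow = 10.
By max-flow min-cut, the minimum cut capacity equals the max flow.
In the residual graph, reachable from s: {s}.
Min-cut edges: s→a (2), s→b (3), s→c (5); capacity 2 + 3 + 5 = 10.

10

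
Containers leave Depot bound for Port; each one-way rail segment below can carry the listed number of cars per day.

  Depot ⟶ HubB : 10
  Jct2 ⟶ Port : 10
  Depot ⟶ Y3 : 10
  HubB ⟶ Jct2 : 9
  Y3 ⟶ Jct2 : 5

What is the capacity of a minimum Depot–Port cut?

Augment Depot→Y3→Jct2→Port: bottleneck 5, flow now 5.
Augment Depot→HubB→Jct2→Port: bottleneck 5, flow now 10.
No augmenting path remains; maximum flow = 10.
By max-flow min-cut, the minimum cut capacity equals the max flow.
In the residual graph, reachable from Depot: {Depot, Y3, HubB, Jct2}.
Min-cut edges: Jct2→Port (10); capacity 10 = 10.

10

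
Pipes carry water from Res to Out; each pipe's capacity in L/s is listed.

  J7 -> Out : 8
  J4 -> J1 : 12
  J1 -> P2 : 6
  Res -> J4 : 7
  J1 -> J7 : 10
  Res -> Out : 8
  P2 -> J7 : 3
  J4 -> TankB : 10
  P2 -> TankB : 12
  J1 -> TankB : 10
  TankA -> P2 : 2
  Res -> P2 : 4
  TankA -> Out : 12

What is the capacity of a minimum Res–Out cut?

Augment Res→Out: bottleneck 8, flow now 8.
Augment Res→P2→J7→Out: bottleneck 3, flow now 11.
Augment Res→J4→J1→J7→Out: bottleneck 5, flow now 16.
No augmenting path remains; maximum flow = 16.
By max-flow min-cut, the minimum cut capacity equals the max flow.
In the residual graph, reachable from Res: {Res, J4, J1, P2, J7, TankB}.
Min-cut edges: Res→Out (8), J7→Out (8); capacity 8 + 8 = 16.

16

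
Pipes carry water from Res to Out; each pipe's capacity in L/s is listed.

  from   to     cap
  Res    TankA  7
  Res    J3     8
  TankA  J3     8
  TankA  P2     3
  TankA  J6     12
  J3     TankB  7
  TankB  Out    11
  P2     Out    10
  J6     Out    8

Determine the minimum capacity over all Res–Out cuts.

Augment Res→TankA→P2→Out: bottleneck 3, flow now 3.
Augment Res→TankA→J6→Out: bottleneck 4, flow now 7.
Augment Res→J3→TankB→Out: bottleneck 7, flow now 14.
No augmenting path remains; maximum flow = 14.
By max-flow min-cut, the minimum cut capacity equals the max flow.
In the residual graph, reachable from Res: {Res, J3}.
Min-cut edges: Res→TankA (7), J3→TankB (7); capacity 7 + 7 = 14.

14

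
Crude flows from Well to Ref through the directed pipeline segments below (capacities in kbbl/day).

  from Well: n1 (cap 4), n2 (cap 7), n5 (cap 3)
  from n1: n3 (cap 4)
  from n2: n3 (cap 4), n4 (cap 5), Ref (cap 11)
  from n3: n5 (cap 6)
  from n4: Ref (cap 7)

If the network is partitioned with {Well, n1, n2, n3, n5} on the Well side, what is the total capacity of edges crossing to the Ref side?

16

Edges leaving {Well, n1, n2, n3, n5}: n2→n4 (5), n2→Ref (11).
Cut capacity = 5 + 11 = 16.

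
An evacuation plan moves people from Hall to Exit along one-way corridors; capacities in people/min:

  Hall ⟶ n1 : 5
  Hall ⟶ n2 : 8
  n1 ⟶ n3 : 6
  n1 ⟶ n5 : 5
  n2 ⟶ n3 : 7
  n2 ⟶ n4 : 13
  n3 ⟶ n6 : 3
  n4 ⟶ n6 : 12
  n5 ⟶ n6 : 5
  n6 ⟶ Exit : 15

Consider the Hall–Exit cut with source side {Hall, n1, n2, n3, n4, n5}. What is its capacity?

20

Edges leaving {Hall, n1, n2, n3, n4, n5}: n3→n6 (3), n4→n6 (12), n5→n6 (5).
Cut capacity = 3 + 12 + 5 = 20.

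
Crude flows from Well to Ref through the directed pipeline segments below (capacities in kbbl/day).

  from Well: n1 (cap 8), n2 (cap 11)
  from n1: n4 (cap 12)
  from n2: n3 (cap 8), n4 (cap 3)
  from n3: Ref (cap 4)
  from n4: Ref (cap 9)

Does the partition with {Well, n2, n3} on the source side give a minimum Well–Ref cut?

No — its capacity is 15, but the minimum cut has capacity 13.

Given cut capacity: 8 + 3 + 4 = 15.
Augment Well→n1→n4→Ref: bottleneck 8, flow now 8.
Augment Well→n2→n3→Ref: bottleneck 4, flow now 12.
Augment Well→n2→n4→Ref: bottleneck 1, flow now 13.
No augmenting path remains; maximum flow = 13.
In the residual graph, reachable from Well: {Well, n1, n2, n3, n4}.
Min-cut edges: n3→Ref (4), n4→Ref (9); capacity 4 + 9 = 13.
Cut capacity 15 exceeds the max flow 13, so it is not minimum.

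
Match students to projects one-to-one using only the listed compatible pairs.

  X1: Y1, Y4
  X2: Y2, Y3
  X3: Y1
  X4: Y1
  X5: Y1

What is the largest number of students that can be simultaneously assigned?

Unit-capacity flow: source→left, listed edges, right→sink; max matching = max flow.
Augmenting path X1→Y1 (+1); matched 1.
Augmenting path X2→Y2 (+1); matched 2.
Augmenting path X3→Y1→X1→Y4 (+1); matched 3.
No augmenting path remains; maximum matching = 3.
König certificate: {X1, X2, Y1} is a vertex cover of size 3 (every listed pair touches it), so no matching can be larger.

3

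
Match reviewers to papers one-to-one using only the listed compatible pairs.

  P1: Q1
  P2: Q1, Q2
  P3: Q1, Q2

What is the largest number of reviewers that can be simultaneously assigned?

Unit-capacity flow: source→left, listed edges, right→sink; max matching = max flow.
Augmenting path P1→Q1 (+1); matched 1.
Augmenting path P2→Q2 (+1); matched 2.
No augmenting path remains; maximum matching = 2.
König certificate: {Q1, Q2} is a vertex cover of size 2 (every listed pair touches it), so no matching can be larger.

2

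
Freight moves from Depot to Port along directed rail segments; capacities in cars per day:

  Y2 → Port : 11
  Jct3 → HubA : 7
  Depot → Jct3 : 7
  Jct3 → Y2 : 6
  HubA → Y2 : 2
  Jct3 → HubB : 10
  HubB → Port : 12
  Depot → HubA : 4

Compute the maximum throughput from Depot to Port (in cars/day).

Augment Depot→Jct3→Y2→Port: bottleneck 6, flow now 6.
Augment Depot→Jct3→HubB→Port: bottleneck 1, flow now 7.
Augment Depot→HubA→Y2→Port: bottleneck 2, flow now 9.
No augmenting path remains; maximum flow = 9.
In the residual graph, reachable from Depot: {Depot, HubA}.
Min-cut edges: Depot→Jct3 (7), HubA→Y2 (2); capacity 7 + 2 = 9.
This cut is saturated, so no flow can exceed 9.

9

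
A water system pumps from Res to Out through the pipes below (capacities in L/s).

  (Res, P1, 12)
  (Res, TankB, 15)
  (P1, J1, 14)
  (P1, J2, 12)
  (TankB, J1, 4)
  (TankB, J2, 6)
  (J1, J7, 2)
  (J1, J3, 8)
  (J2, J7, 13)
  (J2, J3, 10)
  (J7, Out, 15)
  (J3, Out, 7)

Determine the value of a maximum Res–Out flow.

22

Augment Res→P1→J1→J7→Out: bottleneck 2, flow now 2.
Augment Res→P1→J1→J3→Out: bottleneck 7, flow now 9.
Augment Res→P1→J2→J7→Out: bottleneck 3, flow now 12.
Augment Res→TankB→J2→J7→Out: bottleneck 6, flow now 18.
Augment Res→TankB→J1→P1→J2→J7→Out: bottleneck 4, flow now 22. (uses reverse residual edge)
No augmenting path remains; maximum flow = 22.
In the residual graph, reachable from Res: {Res, TankB}.
Min-cut edges: Res→P1 (12), TankB→J1 (4), TankB→J2 (6); capacity 12 + 4 + 6 = 22.
This cut is saturated, so no flow can exceed 22.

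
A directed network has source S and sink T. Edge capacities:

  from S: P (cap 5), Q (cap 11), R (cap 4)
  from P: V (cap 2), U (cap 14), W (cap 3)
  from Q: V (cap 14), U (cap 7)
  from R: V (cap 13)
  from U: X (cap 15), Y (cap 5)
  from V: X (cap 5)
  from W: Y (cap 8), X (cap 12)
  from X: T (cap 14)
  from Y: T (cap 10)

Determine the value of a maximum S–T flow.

17

Augment S→P→U→X→T: bottleneck 5, flow now 5.
Augment S→Q→U→X→T: bottleneck 7, flow now 12.
Augment S→Q→V→X→T: bottleneck 2, flow now 14.
Augment S→Q→V→X→U→Y→T: bottleneck 2, flow now 16. (uses reverse residual edge)
Augment S→R→V→X→U→Y→T: bottleneck 1, flow now 17. (uses reverse residual edge)
No augmenting path remains; maximum flow = 17.
In the residual graph, reachable from S: {S, Q, R, V}.
Min-cut edges: S→P (5), Q→U (7), V→X (5); capacity 5 + 7 + 5 = 17.
This cut is saturated, so no flow can exceed 17.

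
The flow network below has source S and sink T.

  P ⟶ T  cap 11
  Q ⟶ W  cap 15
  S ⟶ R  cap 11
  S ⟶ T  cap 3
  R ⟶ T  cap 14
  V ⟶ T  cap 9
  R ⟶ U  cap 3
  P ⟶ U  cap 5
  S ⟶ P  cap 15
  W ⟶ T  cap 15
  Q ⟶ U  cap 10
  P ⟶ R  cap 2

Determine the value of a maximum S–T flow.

27

Augment S→T: bottleneck 3, flow now 3.
Augment S→P→T: bottleneck 11, flow now 14.
Augment S→R→T: bottleneck 11, flow now 25.
Augment S→P→R→T: bottleneck 2, flow now 27.
No augmenting path remains; maximum flow = 27.
In the residual graph, reachable from S: {S, P, U}.
Min-cut edges: S→R (11), S→T (3), P→R (2), P→T (11); capacity 11 + 3 + 2 + 11 = 27.
This cut is saturated, so no flow can exceed 27.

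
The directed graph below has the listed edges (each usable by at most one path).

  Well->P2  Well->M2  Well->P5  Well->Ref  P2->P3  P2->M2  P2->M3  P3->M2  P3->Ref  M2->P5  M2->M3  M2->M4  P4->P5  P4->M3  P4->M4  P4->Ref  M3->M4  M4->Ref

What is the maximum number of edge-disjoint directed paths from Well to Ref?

3

Assign every edge capacity 1; by Menger, the answer equals the max flow.
Path Well→Ref (+1); total 1.
Path Well→P2→P3→Ref (+1); total 2.
Path Well→M2→M4→Ref (+1); total 3.
No residual Well→Ref path; max flow = 3.
Certifying cut of size 3: {Well→M2, Well→P2, Well→Ref}.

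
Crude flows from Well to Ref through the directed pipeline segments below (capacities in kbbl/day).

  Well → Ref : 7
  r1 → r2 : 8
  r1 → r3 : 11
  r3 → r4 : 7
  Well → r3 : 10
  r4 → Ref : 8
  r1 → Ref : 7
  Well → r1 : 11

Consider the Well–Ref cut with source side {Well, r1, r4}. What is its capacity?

Edges leaving {Well, r1, r4}: Well→r3 (10), Well→Ref (7), r1→r2 (8), r1→r3 (11), r1→Ref (7), r4→Ref (8).
Cut capacity = 10 + 7 + 8 + 11 + 7 + 8 = 51.

51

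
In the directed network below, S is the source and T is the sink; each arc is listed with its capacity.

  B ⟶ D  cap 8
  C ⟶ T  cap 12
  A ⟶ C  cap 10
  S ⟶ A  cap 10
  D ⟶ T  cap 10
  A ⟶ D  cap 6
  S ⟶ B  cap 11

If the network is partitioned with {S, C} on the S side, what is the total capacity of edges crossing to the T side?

33

Edges leaving {S, C}: S→A (10), S→B (11), C→T (12).
Cut capacity = 10 + 11 + 12 = 33.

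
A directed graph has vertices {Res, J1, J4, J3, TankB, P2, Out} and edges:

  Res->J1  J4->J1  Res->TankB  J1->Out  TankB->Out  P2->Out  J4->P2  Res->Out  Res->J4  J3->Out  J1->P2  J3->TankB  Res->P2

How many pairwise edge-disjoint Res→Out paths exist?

4

Assign every edge capacity 1; by Menger, the answer equals the max flow.
Path Res→Out (+1); total 1.
Path Res→J1→Out (+1); total 2.
Path Res→TankB→Out (+1); total 3.
Path Res→P2→Out (+1); total 4.
No residual Res→Out path; max flow = 4.
Certifying cut of size 4: {J1→Out, P2→Out, Res→Out, Res→TankB}.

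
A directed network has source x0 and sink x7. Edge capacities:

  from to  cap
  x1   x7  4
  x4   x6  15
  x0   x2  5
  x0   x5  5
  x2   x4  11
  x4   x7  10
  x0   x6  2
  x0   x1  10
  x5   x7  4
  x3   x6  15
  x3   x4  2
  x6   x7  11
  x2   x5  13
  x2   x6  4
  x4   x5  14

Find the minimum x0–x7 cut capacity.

15

Augment x0→x1→x7: bottleneck 4, flow now 4.
Augment x0→x5→x7: bottleneck 4, flow now 8.
Augment x0→x6→x7: bottleneck 2, flow now 10.
Augment x0→x2→x4→x7: bottleneck 5, flow now 15.
No augmenting path remains; maximum flow = 15.
By max-flow min-cut, the minimum cut capacity equals the max flow.
In the residual graph, reachable from x0: {x0, x1, x5}.
Min-cut edges: x0→x2 (5), x0→x6 (2), x1→x7 (4), x5→x7 (4); capacity 5 + 2 + 4 + 4 = 15.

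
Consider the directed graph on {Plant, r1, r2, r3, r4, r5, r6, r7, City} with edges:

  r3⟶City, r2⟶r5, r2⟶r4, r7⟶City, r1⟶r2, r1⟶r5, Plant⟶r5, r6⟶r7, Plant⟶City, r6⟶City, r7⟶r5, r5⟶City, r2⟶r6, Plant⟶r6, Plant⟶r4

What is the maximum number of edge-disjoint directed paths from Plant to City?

3

Assign every edge capacity 1; by Menger, the answer equals the max flow.
Path Plant→City (+1); total 1.
Path Plant→r5→City (+1); total 2.
Path Plant→r6→City (+1); total 3.
No residual Plant→City path; max flow = 3.
Certifying cut of size 3: {Plant→City, Plant→r5, Plant→r6}.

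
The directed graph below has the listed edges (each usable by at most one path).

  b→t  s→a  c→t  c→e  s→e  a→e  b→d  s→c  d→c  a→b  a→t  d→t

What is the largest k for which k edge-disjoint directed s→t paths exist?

2

Assign every edge capacity 1; by Menger, the answer equals the max flow.
Path s→a→t (+1); total 1.
Path s→c→t (+1); total 2.
No residual s→t path; max flow = 2.
Certifying cut of size 2: {s→a, s→c}.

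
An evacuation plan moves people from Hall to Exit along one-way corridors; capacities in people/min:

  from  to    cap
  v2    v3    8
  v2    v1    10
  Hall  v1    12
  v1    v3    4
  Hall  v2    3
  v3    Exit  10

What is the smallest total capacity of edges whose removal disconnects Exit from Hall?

Augment Hall→v1→v3→Exit: bottleneck 4, flow now 4.
Augment Hall→v2→v3→Exit: bottleneck 3, flow now 7.
No augmenting path remains; maximum flow = 7.
By max-flow min-cut, the minimum cut capacity equals the max flow.
In the residual graph, reachable from Hall: {Hall, v1}.
Min-cut edges: Hall→v2 (3), v1→v3 (4); capacity 3 + 4 = 7.

7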